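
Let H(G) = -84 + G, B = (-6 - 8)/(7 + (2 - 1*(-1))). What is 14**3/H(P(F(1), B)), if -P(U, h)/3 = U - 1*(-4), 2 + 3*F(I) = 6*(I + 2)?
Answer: -49/2 ≈ -24.500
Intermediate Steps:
F(I) = 10/3 + 2*I (F(I) = -2/3 + (6*(I + 2))/3 = -2/3 + (6*(2 + I))/3 = -2/3 + (12 + 6*I)/3 = -2/3 + (4 + 2*I) = 10/3 + 2*I)
B = -7/5 (B = -14/(7 + (2 + 1)) = -14/(7 + 3) = -14/10 = -14*1/10 = -7/5 ≈ -1.4000)
P(U, h) = -12 - 3*U (P(U, h) = -3*(U - 1*(-4)) = -3*(U + 4) = -3*(4 + U) = -12 - 3*U)
14**3/H(P(F(1), B)) = 14**3/(-84 + (-12 - 3*(10/3 + 2*1))) = 2744/(-84 + (-12 - 3*(10/3 + 2))) = 2744/(-84 + (-12 - 3*16/3)) = 2744/(-84 + (-12 - 16)) = 2744/(-84 - 28) = 2744/(-112) = 2744*(-1/112) = -49/2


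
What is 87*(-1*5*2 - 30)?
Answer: -3480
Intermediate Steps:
87*(-1*5*2 - 30) = 87*(-5*2 - 30) = 87*(-10 - 30) = 87*(-40) = -3480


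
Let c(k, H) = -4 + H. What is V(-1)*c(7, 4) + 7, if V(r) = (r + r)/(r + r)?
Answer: 7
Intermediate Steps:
V(r) = 1 (V(r) = (2*r)/((2*r)) = (2*r)*(1/(2*r)) = 1)
V(-1)*c(7, 4) + 7 = 1*(-4 + 4) + 7 = 1*0 + 7 = 0 + 7 = 7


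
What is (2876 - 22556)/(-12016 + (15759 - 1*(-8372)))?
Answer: -3936/2423 ≈ -1.6244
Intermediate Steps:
(2876 - 22556)/(-12016 + (15759 - 1*(-8372))) = -19680/(-12016 + (15759 + 8372)) = -19680/(-12016 + 24131) = -19680/12115 = -19680*1/12115 = -3936/2423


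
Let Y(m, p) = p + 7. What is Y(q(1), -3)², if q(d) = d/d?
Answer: 16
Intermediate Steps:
q(d) = 1
Y(m, p) = 7 + p
Y(q(1), -3)² = (7 - 3)² = 4² = 16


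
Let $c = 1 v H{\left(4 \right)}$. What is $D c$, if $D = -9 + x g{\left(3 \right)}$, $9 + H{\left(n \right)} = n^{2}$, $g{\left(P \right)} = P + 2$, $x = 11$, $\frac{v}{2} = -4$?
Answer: $-2576$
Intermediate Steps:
$v = -8$ ($v = 2 \left(-4\right) = -8$)
$g{\left(P \right)} = 2 + P$
$H{\left(n \right)} = -9 + n^{2}$
$D = 46$ ($D = -9 + 11 \left(2 + 3\right) = -9 + 11 \cdot 5 = -9 + 55 = 46$)
$c = -56$ ($c = 1 \left(-8\right) \left(-9 + 4^{2}\right) = - 8 \left(-9 + 16\right) = \left(-8\right) 7 = -56$)
$D c = 46 \left(-56\right) = -2576$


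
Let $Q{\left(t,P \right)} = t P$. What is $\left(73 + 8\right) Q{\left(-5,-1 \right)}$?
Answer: $405$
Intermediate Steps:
$Q{\left(t,P \right)} = P t$
$\left(73 + 8\right) Q{\left(-5,-1 \right)} = \left(73 + 8\right) \left(\left(-1\right) \left(-5\right)\right) = 81 \cdot 5 = 405$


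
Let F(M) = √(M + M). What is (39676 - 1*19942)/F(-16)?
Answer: -9867*I*√2/4 ≈ -3488.5*I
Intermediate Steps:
F(M) = √2*√M (F(M) = √(2*M) = √2*√M)
(39676 - 1*19942)/F(-16) = (39676 - 1*19942)/((√2*√(-16))) = (39676 - 19942)/((√2*(4*I))) = 19734/((4*I*√2)) = 19734*(-I*√2/8) = -9867*I*√2/4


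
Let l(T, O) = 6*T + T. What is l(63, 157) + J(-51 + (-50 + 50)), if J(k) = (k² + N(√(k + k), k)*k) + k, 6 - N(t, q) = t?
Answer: 2685 + 51*I*√102 ≈ 2685.0 + 515.08*I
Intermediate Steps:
N(t, q) = 6 - t
l(T, O) = 7*T
J(k) = k + k² + k*(6 - √2*√k) (J(k) = (k² + (6 - √(k + k))*k) + k = (k² + (6 - √(2*k))*k) + k = (k² + (6 - √2*√k)*k) + k = (k² + k*(6 - √2*√k)) + k = k + k² + k*(6 - √2*√k))
l(63, 157) + J(-51 + (-50 + 50)) = 7*63 + (-51 + (-50 + 50))*(7 + (-51 + (-50 + 50)) - √2*√(-51 + (-50 + 50))) = 441 + (-51 + 0)*(7 + (-51 + 0) - √2*√(-51 + 0)) = 441 - 51*(7 - 51 - √2*√(-51)) = 441 - 51*(7 - 51 - √2*I*√51) = 441 - 51*(7 - 51 - I*√102) = 441 - 51*(-44 - I*√102) = 441 + (2244 + 51*I*√102) = 2685 + 51*I*√102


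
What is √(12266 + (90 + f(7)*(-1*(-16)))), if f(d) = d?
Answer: 2*√3117 ≈ 111.66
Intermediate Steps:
√(12266 + (90 + f(7)*(-1*(-16)))) = √(12266 + (90 + 7*(-1*(-16)))) = √(12266 + (90 + 7*16)) = √(12266 + (90 + 112)) = √(12266 + 202) = √12468 = 2*√3117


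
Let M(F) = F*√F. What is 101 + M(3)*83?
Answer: 101 + 249*√3 ≈ 532.28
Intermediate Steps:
M(F) = F^(3/2)
101 + M(3)*83 = 101 + 3^(3/2)*83 = 101 + (3*√3)*83 = 101 + 249*√3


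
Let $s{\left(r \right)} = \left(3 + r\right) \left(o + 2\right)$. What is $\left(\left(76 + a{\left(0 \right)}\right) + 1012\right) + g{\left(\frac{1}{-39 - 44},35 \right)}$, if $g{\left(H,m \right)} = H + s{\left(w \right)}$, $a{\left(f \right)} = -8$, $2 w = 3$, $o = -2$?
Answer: $\frac{89639}{83} \approx 1080.0$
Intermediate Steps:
$w = \frac{3}{2}$ ($w = \frac{1}{2} \cdot 3 = \frac{3}{2} \approx 1.5$)
$s{\left(r \right)} = 0$ ($s{\left(r \right)} = \left(3 + r\right) \left(-2 + 2\right) = \left(3 + r\right) 0 = 0$)
$g{\left(H,m \right)} = H$ ($g{\left(H,m \right)} = H + 0 = H$)
$\left(\left(76 + a{\left(0 \right)}\right) + 1012\right) + g{\left(\frac{1}{-39 - 44},35 \right)} = \left(\left(76 - 8\right) + 1012\right) + \frac{1}{-39 - 44} = \left(68 + 1012\right) + \frac{1}{-83} = 1080 - \frac{1}{83} = \frac{89639}{83}$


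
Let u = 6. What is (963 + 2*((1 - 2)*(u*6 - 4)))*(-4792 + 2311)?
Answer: -2230419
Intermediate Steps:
(963 + 2*((1 - 2)*(u*6 - 4)))*(-4792 + 2311) = (963 + 2*((1 - 2)*(6*6 - 4)))*(-4792 + 2311) = (963 + 2*(-(36 - 4)))*(-2481) = (963 + 2*(-1*32))*(-2481) = (963 + 2*(-32))*(-2481) = (963 - 64)*(-2481) = 899*(-2481) = -2230419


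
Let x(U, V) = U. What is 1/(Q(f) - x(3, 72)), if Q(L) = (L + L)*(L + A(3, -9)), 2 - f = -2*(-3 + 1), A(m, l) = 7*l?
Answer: 1/257 ≈ 0.0038911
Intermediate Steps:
f = -2 (f = 2 - (-2)*(-3 + 1) = 2 - (-2)*(-2) = 2 - 1*4 = 2 - 4 = -2)
Q(L) = 2*L*(-63 + L) (Q(L) = (L + L)*(L + 7*(-9)) = (2*L)*(L - 63) = (2*L)*(-63 + L) = 2*L*(-63 + L))
1/(Q(f) - x(3, 72)) = 1/(2*(-2)*(-63 - 2) - 1*3) = 1/(2*(-2)*(-65) - 3) = 1/(260 - 3) = 1/257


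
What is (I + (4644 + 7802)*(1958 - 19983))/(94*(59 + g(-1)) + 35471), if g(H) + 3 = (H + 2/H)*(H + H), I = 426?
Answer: -224338724/41299 ≈ -5432.1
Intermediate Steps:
g(H) = -3 + 2*H*(H + 2/H) (g(H) = -3 + (H + 2/H)*(H + H) = -3 + (H + 2/H)*(2*H) = -3 + 2*H*(H + 2/H))
(I + (4644 + 7802)*(1958 - 19983))/(94*(59 + g(-1)) + 35471) = (426 + (4644 + 7802)*(1958 - 19983))/(94*(59 + (1 + 2*(-1)**2)) + 35471) = (426 + 12446*(-18025))/(94*(59 + (1 + 2*1)) + 35471) = (426 - 224339150)/(94*(59 + (1 + 2)) + 35471) = -224338724/(94*(59 + 3) + 35471) = -224338724/(94*62 + 35471) = -224338724/(5828 + 35471) = -224338724/41299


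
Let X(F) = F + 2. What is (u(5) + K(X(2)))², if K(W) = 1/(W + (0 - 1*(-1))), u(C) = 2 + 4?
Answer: 961/25 ≈ 38.440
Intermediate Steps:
X(F) = 2 + F
u(C) = 6
K(W) = 1/(1 + W) (K(W) = 1/(W + (0 + 1)) = 1/(W + 1) = 1/(1 + W))
(u(5) + K(X(2)))² = (6 + 1/(1 + (2 + 2)))² = (6 + 1/(1 + 4))² = (6 + 1/5)² = (6 + ⅕)² = (31/5)² = 961/25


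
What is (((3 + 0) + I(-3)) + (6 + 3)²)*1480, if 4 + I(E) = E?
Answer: 113960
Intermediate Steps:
I(E) = -4 + E
(((3 + 0) + I(-3)) + (6 + 3)²)*1480 = (((3 + 0) + (-4 - 3)) + (6 + 3)²)*1480 = ((3 - 7) + 9²)*1480 = (-4 + 81)*1480 = 77*1480 = 113960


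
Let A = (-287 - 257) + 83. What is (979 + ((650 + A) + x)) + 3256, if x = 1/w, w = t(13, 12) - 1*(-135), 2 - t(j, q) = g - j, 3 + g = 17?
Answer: 601665/136 ≈ 4424.0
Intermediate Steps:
g = 14 (g = -3 + 17 = 14)
A = -461 (A = -544 + 83 = -461)
t(j, q) = -12 + j (t(j, q) = 2 - (14 - j) = 2 + (-14 + j) = -12 + j)
w = 136 (w = (-12 + 13) - 1*(-135) = 1 + 135 = 136)
x = 1/136 ≈ 0.0073529
(979 + ((650 + A) + x)) + 3256 = (979 + ((650 - 461) + 1/136)) + 3256 = (979 + (189 + 1/136)) + 3256 = (979 + 25705/136) + 3256 = 158849/136 + 3256 = 601665/136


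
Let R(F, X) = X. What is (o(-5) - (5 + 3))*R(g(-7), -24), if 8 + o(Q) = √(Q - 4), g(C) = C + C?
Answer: 384 - 72*I ≈ 384.0 - 72.0*I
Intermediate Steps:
g(C) = 2*C
o(Q) = -8 + √(-4 + Q) (o(Q) = -8 + √(Q - 4) = -8 + √(-4 + Q))
(o(-5) - (5 + 3))*R(g(-7), -24) = ((-8 + √(-4 - 5)) - (5 + 3))*(-24) = ((-8 + √(-9)) - 1*8)*(-24) = ((-8 + 3*I) - 8)*(-24) = (-16 + 3*I)*(-24) = 384 - 72*I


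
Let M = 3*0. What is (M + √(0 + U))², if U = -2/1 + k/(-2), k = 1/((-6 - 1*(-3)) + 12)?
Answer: -37/18 ≈ -2.0556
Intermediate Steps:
k = ⅑ (k = 1/((-6 + 3) + 12) = 1/(-3 + 12) = 1/9 = ⅑ ≈ 0.11111)
M = 0
U = -37/18 (U = -2/1 + (⅑)/(-2) = -2*1 + (⅑)*(-½) = -2 - 1/18 = -37/18 ≈ -2.0556)
(M + √(0 + U))² = (0 + √(0 - 37/18))² = (0 + √(-37/18))² = (0 + I*√74/6)² = (I*√74/6)² = -37/18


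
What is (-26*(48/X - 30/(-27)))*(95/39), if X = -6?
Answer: 11780/27 ≈ 436.30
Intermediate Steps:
(-26*(48/X - 30/(-27)))*(95/39) = (-26*(48/(-6) - 30/(-27)))*(95/39) = (-26*(48*(-⅙) - 30*(-1/27)))*(95*(1/39)) = -26*(-8 + 10/9)*(95/39) = -26*(-62/9)*(95/39) = (1612/9)*(95/39) = 11780/27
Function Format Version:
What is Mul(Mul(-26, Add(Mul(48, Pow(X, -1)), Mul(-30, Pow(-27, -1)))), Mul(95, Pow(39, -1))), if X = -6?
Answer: Rational(11780, 27) ≈ 436.30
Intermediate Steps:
Mul(Mul(-26, Add(Mul(48, Pow(X, -1)), Mul(-30, Pow(-27, -1)))), Mul(95, Pow(39, -1))) = Mul(Mul(-26, Add(Mul(48, Pow(-6, -1)), Mul(-30, Pow(-27, -1)))), Mul(95, Pow(39, -1))) = Mul(Mul(-26, Add(Mul(48, Rational(-1, 6)), Mul(-30, Rational(-1, 27)))), Mul(95, Rational(1, 39))) = Mul(Mul(-26, Add(-8, Rational(10, 9))), Rational(95, 39)) = Mul(Mul(-26, Rational(-62, 9)), Rational(95, 39)) = Mul(Rational(1612, 9), Rational(95, 39)) = Rational(11780, 27)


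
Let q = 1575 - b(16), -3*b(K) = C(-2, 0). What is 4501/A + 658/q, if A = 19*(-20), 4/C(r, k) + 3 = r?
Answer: -102567521/8975980 ≈ -11.427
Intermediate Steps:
C(r, k) = 4/(-3 + r)
b(K) = 4/15 (b(K) = -4/(3*(-3 - 2)) = -4/(3*(-5)) = -4*(-1)/(3*5) = -1/3*(-4/5) = 4/15)
q = 23621/15 (q = 1575 - 1*4/15 = 1575 - 4/15 = 23621/15 ≈ 1574.7)
A = -380
4501/A + 658/q = 4501/(-380) + 658/(23621/15) = 4501*(-1/380) + 658*(15/23621) = -4501/380 + 9870/23621 = -102567521/8975980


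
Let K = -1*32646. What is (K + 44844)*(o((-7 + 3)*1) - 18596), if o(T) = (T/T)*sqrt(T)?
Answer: -226834008 + 24396*I ≈ -2.2683e+8 + 24396.0*I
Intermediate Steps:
o(T) = sqrt(T) (o(T) = 1*sqrt(T) = sqrt(T))
K = -32646
(K + 44844)*(o((-7 + 3)*1) - 18596) = (-32646 + 44844)*(sqrt((-7 + 3)*1) - 18596) = 12198*(sqrt(-4*1) - 18596) = 12198*(sqrt(-4) - 18596) = 12198*(2*I - 18596) = 12198*(-18596 + 2*I) = -226834008 + 24396*I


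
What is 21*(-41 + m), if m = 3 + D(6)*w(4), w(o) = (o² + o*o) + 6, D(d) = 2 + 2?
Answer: 2394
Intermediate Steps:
D(d) = 4
w(o) = 6 + 2*o² (w(o) = (o² + o²) + 6 = 2*o² + 6 = 6 + 2*o²)
m = 155 (m = 3 + 4*(6 + 2*4²) = 3 + 4*(6 + 2*16) = 3 + 4*(6 + 32) = 3 + 4*38 = 3 + 152 = 155)
21*(-41 + m) = 21*(-41 + 155) = 21*114 = 2394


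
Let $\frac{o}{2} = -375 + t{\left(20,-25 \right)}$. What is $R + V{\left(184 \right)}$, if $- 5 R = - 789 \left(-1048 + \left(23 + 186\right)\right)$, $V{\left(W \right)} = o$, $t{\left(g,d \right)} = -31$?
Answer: $- \frac{666031}{5} \approx -1.3321 \cdot 10^{5}$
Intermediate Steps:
$o = -812$ ($o = 2 \left(-375 - 31\right) = 2 \left(-406\right) = -812$)
$V{\left(W \right)} = -812$
$R = - \frac{661971}{5}$ ($R = - \frac{\left(-789\right) \left(-1048 + \left(23 + 186\right)\right)}{5} = - \frac{\left(-789\right) \left(-1048 + 209\right)}{5} = - \frac{\left(-789\right) \left(-839\right)}{5} = \left(- \frac{1}{5}\right) 661971 = - \frac{661971}{5} \approx -1.3239 \cdot 10^{5}$)
$R + V{\left(184 \right)} = - \frac{661971}{5} - 812 = - \frac{666031}{5}$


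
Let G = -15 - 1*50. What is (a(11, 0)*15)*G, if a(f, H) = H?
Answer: 0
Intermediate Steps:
G = -65 (G = -15 - 50 = -65)
(a(11, 0)*15)*G = (0*15)*(-65) = 0*(-65) = 0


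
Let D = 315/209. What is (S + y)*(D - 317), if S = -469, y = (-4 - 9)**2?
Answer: 19781400/209 ≈ 94648.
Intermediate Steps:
y = 169 (y = (-13)**2 = 169)
D = 315/209 (D = 315*(1/209) = 315/209 ≈ 1.5072)
(S + y)*(D - 317) = (-469 + 169)*(315/209 - 317) = -300*(-65938/209) = 19781400/209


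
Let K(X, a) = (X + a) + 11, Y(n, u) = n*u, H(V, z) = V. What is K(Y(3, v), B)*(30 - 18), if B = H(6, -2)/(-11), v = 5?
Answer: 3360/11 ≈ 305.45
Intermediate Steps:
B = -6/11 (B = 6/(-11) = 6*(-1/11) = -6/11 ≈ -0.54545)
K(X, a) = 11 + X + a
K(Y(3, v), B)*(30 - 18) = (11 + 3*5 - 6/11)*(30 - 18) = (11 + 15 - 6/11)*12 = (280/11)*12 = 3360/11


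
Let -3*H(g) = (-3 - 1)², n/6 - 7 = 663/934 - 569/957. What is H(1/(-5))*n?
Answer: -101758576/446919 ≈ -227.69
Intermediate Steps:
n = 6359911/148973 (n = 42 + 6*(663/934 - 569/957) = 42 + 6*(103045/893838) = 42 + 103045/148973 = 6359911/148973 ≈ 42.692)
H(g) = -16/3 (H(g) = -(-3 - 1)²/3 = -⅓*(-4)² = -⅓*16 = -16/3)
H(1/(-5))*n = -16/3*6359911/148973 = -101758576/446919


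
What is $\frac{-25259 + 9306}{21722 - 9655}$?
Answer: $- \frac{15953}{12067} \approx -1.322$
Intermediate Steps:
$\frac{-25259 + 9306}{21722 - 9655} = - \frac{15953}{12067}$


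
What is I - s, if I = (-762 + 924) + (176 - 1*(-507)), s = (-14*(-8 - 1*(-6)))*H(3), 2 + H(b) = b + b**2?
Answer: 565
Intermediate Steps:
H(b) = -2 + b + b**2 (H(b) = -2 + (b + b**2) = -2 + b + b**2)
s = 280 (s = (-14*(-8 - 1*(-6)))*(-2 + 3 + 3**2) = (-14*(-8 + 6))*(-2 + 3 + 9) = -14*(-2)*10 = 28*10 = 280)
I = 845 (I = 162 + (176 + 507) = 162 + 683 = 845)
I - s = 845 - 1*280 = 845 - 280 = 565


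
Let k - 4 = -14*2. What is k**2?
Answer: 576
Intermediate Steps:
k = -24 (k = 4 - 14*2 = 4 - 28 = -24)
k**2 = (-24)**2 = 576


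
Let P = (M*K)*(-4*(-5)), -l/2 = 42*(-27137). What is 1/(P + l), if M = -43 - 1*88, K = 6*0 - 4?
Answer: 1/2289988 ≈ 4.3668e-7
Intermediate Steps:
K = -4 (K = 0 - 4 = -4)
M = -131 (M = -43 - 88 = -131)
l = 2279508 (l = -84*(-27137) = -2*(-1139754) = 2279508)
P = 10480 (P = (-131*(-4))*(-4*(-5)) = 524*20 = 10480)
1/(P + l) = 1/(10480 + 2279508) = 1/2289988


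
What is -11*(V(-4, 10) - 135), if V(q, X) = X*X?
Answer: 385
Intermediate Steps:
V(q, X) = X²
-11*(V(-4, 10) - 135) = -11*(10² - 135) = -11*(100 - 135) = -11*(-35) = 385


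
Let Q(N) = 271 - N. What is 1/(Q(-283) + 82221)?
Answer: 1/82775 ≈ 1.2081e-5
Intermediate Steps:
1/(Q(-283) + 82221) = 1/((271 - 1*(-283)) + 82221) = 1/((271 + 283) + 82221) = 1/(554 + 82221) = 1/82775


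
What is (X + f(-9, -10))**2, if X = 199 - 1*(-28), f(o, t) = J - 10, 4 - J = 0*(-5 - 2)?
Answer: 48841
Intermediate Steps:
J = 4 (J = 4 - 0*(-5 - 2) = 4 - 0*(-7) = 4 - 1*0 = 4 + 0 = 4)
f(o, t) = -6 (f(o, t) = 4 - 10 = -6)
X = 227 (X = 199 + 28 = 227)
(X + f(-9, -10))**2 = (227 - 6)**2 = 221**2 = 48841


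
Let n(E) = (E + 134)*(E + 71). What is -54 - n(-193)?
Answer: -7252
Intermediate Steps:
n(E) = (71 + E)*(134 + E) (n(E) = (134 + E)*(71 + E) = (71 + E)*(134 + E))
-54 - n(-193) = -54 - (9514 + (-193)² + 205*(-193)) = -54 - (9514 + 37249 - 39565) = -54 - 1*7198 = -54 - 7198 = -7252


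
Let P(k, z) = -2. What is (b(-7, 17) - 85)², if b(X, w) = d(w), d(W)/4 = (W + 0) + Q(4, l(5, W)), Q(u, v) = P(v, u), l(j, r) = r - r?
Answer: 625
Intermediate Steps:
l(j, r) = 0
Q(u, v) = -2
d(W) = -8 + 4*W (d(W) = 4*((W + 0) - 2) = 4*(W - 2) = 4*(-2 + W) = -8 + 4*W)
b(X, w) = -8 + 4*w
(b(-7, 17) - 85)² = ((-8 + 4*17) - 85)² = ((-8 + 68) - 85)² = (60 - 85)² = (-25)² = 625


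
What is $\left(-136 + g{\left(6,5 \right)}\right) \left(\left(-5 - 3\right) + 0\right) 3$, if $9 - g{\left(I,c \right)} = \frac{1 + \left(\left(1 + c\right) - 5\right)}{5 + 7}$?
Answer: $3052$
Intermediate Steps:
$g{\left(I,c \right)} = \frac{37}{4} - \frac{c}{12}$ ($g{\left(I,c \right)} = 9 - \frac{1 + \left(\left(1 + c\right) - 5\right)}{5 + 7} = 9 - \frac{1 + \left(-4 + c\right)}{12} = 9 - \left(-3 + c\right) \frac{1}{12} = 9 - \left(- \frac{1}{4} + \frac{c}{12}\right) = \frac{37}{4} - \frac{c}{12}$)
$\left(-136 + g{\left(6,5 \right)}\right) \left(\left(-5 - 3\right) + 0\right) 3 = \left(-136 + \left(\frac{37}{4} - \frac{5}{12}\right)\right) \left(\left(-5 - 3\right) + 0\right) 3 = \left(-136 + \left(\frac{37}{4} - \frac{5}{12}\right)\right) \left(-8 + 0\right) 3 = \left(-136 + \frac{53}{6}\right) \left(\left(-8\right) 3\right) = \left(- \frac{763}{6}\right) \left(-24\right) = 3052$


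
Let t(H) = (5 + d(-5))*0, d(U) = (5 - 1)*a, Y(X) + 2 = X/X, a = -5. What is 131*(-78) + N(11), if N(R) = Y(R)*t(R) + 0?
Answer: -10218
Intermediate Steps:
Y(X) = -1 (Y(X) = -2 + X/X = -2 + 1 = -1)
d(U) = -20 (d(U) = (5 - 1)*(-5) = 4*(-5) = -20)
t(H) = 0 (t(H) = (5 - 20)*0 = -15*0 = 0)
N(R) = 0 (N(R) = -1*0 + 0 = 0 + 0 = 0)
131*(-78) + N(11) = 131*(-78) + 0 = -10218 + 0 = -10218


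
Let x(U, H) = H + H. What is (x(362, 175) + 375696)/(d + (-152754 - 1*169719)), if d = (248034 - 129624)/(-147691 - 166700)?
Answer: -39408492662/33794242451 ≈ -1.1661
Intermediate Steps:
x(U, H) = 2*H
d = -39470/104797 (d = 118410/(-314391) = 118410*(-1/314391) = -39470/104797 ≈ -0.37663)
(x(362, 175) + 375696)/(d + (-152754 - 1*169719)) = (2*175 + 375696)/(-39470/104797 + (-152754 - 1*169719)) = (350 + 375696)/(-39470/104797 + (-152754 - 169719)) = 376046/(-39470/104797 - 322473) = 376046/(-33794242451/104797) = 376046*(-104797/33794242451) = -39408492662/33794242451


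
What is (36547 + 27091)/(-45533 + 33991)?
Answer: -31819/5771 ≈ -5.5136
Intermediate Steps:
(36547 + 27091)/(-45533 + 33991) = 63638/(-11542) = 63638*(-1/11542) = -31819/5771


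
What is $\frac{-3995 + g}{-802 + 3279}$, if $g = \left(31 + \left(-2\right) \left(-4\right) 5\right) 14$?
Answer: $- \frac{3001}{2477} \approx -1.2115$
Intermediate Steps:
$g = 994$ ($g = \left(31 + 8 \cdot 5\right) 14 = \left(31 + 40\right) 14 = 71 \cdot 14 = 994$)
$\frac{-3995 + g}{-802 + 3279} = \frac{-3995 + 994}{-802 + 3279} = - \frac{3001}{2477}$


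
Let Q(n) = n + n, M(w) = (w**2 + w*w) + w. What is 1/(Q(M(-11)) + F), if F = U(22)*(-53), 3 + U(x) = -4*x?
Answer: 1/5285 ≈ 0.00018921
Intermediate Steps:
U(x) = -3 - 4*x
M(w) = w + 2*w**2 (M(w) = (w**2 + w**2) + w = 2*w**2 + w = w + 2*w**2)
Q(n) = 2*n
F = 4823 (F = (-3 - 4*22)*(-53) = (-3 - 88)*(-53) = -91*(-53) = 4823)
1/(Q(M(-11)) + F) = 1/(2*(-11*(1 + 2*(-11))) + 4823) = 1/(2*(-11*(1 - 22)) + 4823) = 1/(2*(-11*(-21)) + 4823) = 1/(2*231 + 4823) = 1/(462 + 4823) = 1/5285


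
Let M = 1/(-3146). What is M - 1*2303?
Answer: -7245239/3146 ≈ -2303.0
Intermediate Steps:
M = -1/3146 ≈ -0.00031786
M - 1*2303 = -1/3146 - 1*2303 = -1/3146 - 2303 = -7245239/3146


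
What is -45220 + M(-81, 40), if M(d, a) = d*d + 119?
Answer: -38540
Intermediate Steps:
M(d, a) = 119 + d² (M(d, a) = d² + 119 = 119 + d²)
-45220 + M(-81, 40) = -45220 + (119 + (-81)²) = -45220 + (119 + 6561) = -45220 + 6680 = -38540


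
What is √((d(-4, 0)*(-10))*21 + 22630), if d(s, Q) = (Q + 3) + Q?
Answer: 20*√55 ≈ 148.32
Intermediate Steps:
d(s, Q) = 3 + 2*Q (d(s, Q) = (3 + Q) + Q = 3 + 2*Q)
√((d(-4, 0)*(-10))*21 + 22630) = √(((3 + 2*0)*(-10))*21 + 22630) = √(((3 + 0)*(-10))*21 + 22630) = √((3*(-10))*21 + 22630) = √(-30*21 + 22630) = √(-630 + 22630) = √22000 = 20*√55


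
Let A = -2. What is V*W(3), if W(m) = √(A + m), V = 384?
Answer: 384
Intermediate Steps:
W(m) = √(-2 + m)
V*W(3) = 384*√(-2 + 3) = 384*√1 = 384*1 = 384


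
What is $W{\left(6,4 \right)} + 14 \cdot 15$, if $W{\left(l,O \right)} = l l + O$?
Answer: $250$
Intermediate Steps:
$W{\left(l,O \right)} = O + l^{2}$ ($W{\left(l,O \right)} = l^{2} + O = O + l^{2}$)
$W{\left(6,4 \right)} + 14 \cdot 15 = \left(4 + 6^{2}\right) + 14 \cdot 15 = \left(4 + 36\right) + 210 = 40 + 210 = 250$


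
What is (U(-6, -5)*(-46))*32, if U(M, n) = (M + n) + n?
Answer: 23552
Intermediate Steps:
U(M, n) = M + 2*n
(U(-6, -5)*(-46))*32 = ((-6 + 2*(-5))*(-46))*32 = ((-6 - 10)*(-46))*32 = -16*(-46)*32 = 736*32 = 23552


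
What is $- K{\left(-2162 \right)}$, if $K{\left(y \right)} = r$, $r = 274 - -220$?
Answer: $-494$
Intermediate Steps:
$r = 494$ ($r = 274 + 220 = 494$)
$K{\left(y \right)} = 494$
$- K{\left(-2162 \right)} = \left(-1\right) 494 = -494$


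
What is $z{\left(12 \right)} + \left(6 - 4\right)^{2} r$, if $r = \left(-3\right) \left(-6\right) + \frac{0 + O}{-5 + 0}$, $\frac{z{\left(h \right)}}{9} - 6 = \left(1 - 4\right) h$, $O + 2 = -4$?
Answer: $- \frac{966}{5} \approx -193.2$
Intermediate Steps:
$O = -6$ ($O = -2 - 4 = -6$)
$z{\left(h \right)} = 54 - 27 h$ ($z{\left(h \right)} = 54 + 9 \left(1 - 4\right) h = 54 + 9 \left(- 3 h\right) = 54 - 27 h$)
$r = \frac{96}{5}$ ($r = \left(-3\right) \left(-6\right) + \frac{0 - 6}{-5 + 0} = 18 - \frac{6}{-5} = 18 - - \frac{6}{5} = 18 + \frac{6}{5} = \frac{96}{5} \approx 19.2$)
$z{\left(12 \right)} + \left(6 - 4\right)^{2} r = \left(54 - 324\right) + \left(6 - 4\right)^{2} \cdot \frac{96}{5} = \left(54 - 324\right) + 2^{2} \cdot \frac{96}{5} = -270 + 4 \cdot \frac{96}{5} = -270 + \frac{384}{5} = - \frac{966}{5}$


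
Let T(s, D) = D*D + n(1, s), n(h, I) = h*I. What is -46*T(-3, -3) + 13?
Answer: -263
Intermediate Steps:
n(h, I) = I*h
T(s, D) = s + D² (T(s, D) = D*D + s*1 = D² + s = s + D²)
-46*T(-3, -3) + 13 = -46*(-3 + (-3)²) + 13 = -46*(-3 + 9) + 13 = -46*6 + 13 = -276 + 13 = -263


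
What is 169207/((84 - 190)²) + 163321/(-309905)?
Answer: 50603020579/3482092580 ≈ 14.532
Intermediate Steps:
169207/((84 - 190)²) + 163321/(-309905) = 169207/((-106)²) + 163321*(-1/309905) = 169207/11236 - 163321/309905 = 50603020579/3482092580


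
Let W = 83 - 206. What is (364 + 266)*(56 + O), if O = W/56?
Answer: 135585/4 ≈ 33896.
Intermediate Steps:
W = -123
O = -123/56 ≈ -2.1964
(364 + 266)*(56 + O) = (364 + 266)*(56 - 123/56) = 630*(3013/56) = 135585/4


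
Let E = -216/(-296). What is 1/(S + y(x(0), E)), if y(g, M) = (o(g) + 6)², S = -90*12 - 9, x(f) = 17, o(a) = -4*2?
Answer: -1/1085 ≈ -0.00092166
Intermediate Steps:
o(a) = -8
S = -1089 (S = -1080 - 9 = -1089)
E = 27/37 (E = -216*(-1/296) = 27/37 ≈ 0.72973)
y(g, M) = 4 (y(g, M) = (-8 + 6)² = (-2)² = 4)
1/(S + y(x(0), E)) = 1/(-1089 + 4) = 1/(-1085) = -1/1085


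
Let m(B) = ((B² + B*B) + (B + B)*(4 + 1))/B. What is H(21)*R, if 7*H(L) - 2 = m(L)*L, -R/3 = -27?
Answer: 88614/7 ≈ 12659.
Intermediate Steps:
R = 81 (R = -3*(-27) = 81)
m(B) = (2*B² + 10*B)/B (m(B) = ((B² + B²) + (2*B)*5)/B = (2*B² + 10*B)/B)
H(L) = 2/7 + L*(10 + 2*L)/7 (H(L) = 2/7 + ((10 + 2*L)*L)/7 = 2/7 + (L*(10 + 2*L))/7 = 2/7 + L*(10 + 2*L)/7)
H(21)*R = (2/7 + (2/7)*21*(5 + 21))*81 = (2/7 + (2/7)*21*26)*81 = (2/7 + 156)*81 = (1094/7)*81 = 88614/7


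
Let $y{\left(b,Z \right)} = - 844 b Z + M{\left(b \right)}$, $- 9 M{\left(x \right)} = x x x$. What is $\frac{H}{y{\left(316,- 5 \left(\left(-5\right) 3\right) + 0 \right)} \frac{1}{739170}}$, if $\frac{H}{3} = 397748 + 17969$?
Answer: $- \frac{4148354721015}{105789848} \approx -39213.0$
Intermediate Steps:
$M{\left(x \right)} = - \frac{x^{3}}{9}$ ($M{\left(x \right)} = - \frac{x x x}{9} = - \frac{x^{2} x}{9} = - \frac{x^{3}}{9}$)
$H = 1247151$ ($H = 3 \left(397748 + 17969\right) = 3 \cdot 415717 = 1247151$)
$y{\left(b,Z \right)} = - \frac{b^{3}}{9} - 844 Z b$ ($y{\left(b,Z \right)} = - 844 b Z - \frac{b^{3}}{9} = - 844 Z b - \frac{b^{3}}{9} = - \frac{b^{3}}{9} - 844 Z b$)
$\frac{H}{y{\left(316,- 5 \left(\left(-5\right) 3\right) + 0 \right)} \frac{1}{739170}} = \frac{1247151}{\frac{1}{9} \cdot 316 \left(- 316^{2} - 7596 \left(- 5 \left(\left(-5\right) 3\right) + 0\right)\right) \frac{1}{739170}} = \frac{1247151}{\frac{1}{9} \cdot 316 \left(\left(-1\right) 99856 - 7596 \left(\left(-5\right) \left(-15\right) + 0\right)\right) \frac{1}{739170}} = \frac{1247151}{\frac{1}{9} \cdot 316 \left(-99856 - 7596 \left(75 + 0\right)\right) \frac{1}{739170}} = \frac{1247151}{\frac{1}{9} \cdot 316 \left(-99856 - 569700\right) \frac{1}{739170}} = \frac{1247151}{\frac{1}{9} \cdot 316 \left(-669556\right) \frac{1}{739170}} = \frac{1247151}{\left(- \frac{211579696}{9}\right) \frac{1}{739170}} = \frac{1247151}{- \frac{105789848}{3326265}} = 1247151 \left(- \frac{3326265}{105789848}\right) = - \frac{4148354721015}{105789848}$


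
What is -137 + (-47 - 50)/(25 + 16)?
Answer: -5714/41 ≈ -139.37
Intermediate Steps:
-137 + (-47 - 50)/(25 + 16) = -137 - 97/41 = -5714/41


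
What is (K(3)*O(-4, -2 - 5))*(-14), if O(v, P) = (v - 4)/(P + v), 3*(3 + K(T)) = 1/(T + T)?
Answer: 2968/99 ≈ 29.980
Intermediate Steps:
K(T) = -3 + 1/(6*T) (K(T) = -3 + 1/(3*(T + T)) = -3 + 1/(3*((2*T))) = -3 + (1/(2*T))/3 = -3 + 1/(6*T))
O(v, P) = (-4 + v)/(P + v)
(K(3)*O(-4, -2 - 5))*(-14) = ((-3 + (1/6)/3)*((-4 - 4)/((-2 - 5) - 4)))*(-14) = ((-3 + (1/6)*(1/3))*(-8/(-7 - 4)))*(-14) = ((-3 + 1/18)*(-8/(-11)))*(-14) = -(-53)*(-8)/198*(-14) = -53/18*8/11*(-14) = -212/99*(-14) = 2968/99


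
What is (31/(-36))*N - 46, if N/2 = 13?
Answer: -1231/18 ≈ -68.389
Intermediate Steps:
N = 26 (N = 2*13 = 26)
(31/(-36))*N - 46 = (31/(-36))*26 - 46 = (31*(-1/36))*26 - 46 = -31/36*26 - 46 = -403/18 - 46 = -1231/18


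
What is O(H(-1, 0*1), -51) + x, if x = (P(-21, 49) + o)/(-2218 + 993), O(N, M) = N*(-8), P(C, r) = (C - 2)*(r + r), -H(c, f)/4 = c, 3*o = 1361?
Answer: -112199/3675 ≈ -30.530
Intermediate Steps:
o = 1361/3 (o = (⅓)*1361 = 1361/3 ≈ 453.67)
H(c, f) = -4*c
P(C, r) = 2*r*(-2 + C) (P(C, r) = (-2 + C)*(2*r) = 2*r*(-2 + C))
O(N, M) = -8*N
x = 5401/3675 (x = (2*49*(-2 - 21) + 1361/3)/(-2218 + 993) = (2*49*(-23) + 1361/3)/(-1225) = (-2254 + 1361/3)*(-1/1225) = -5401/3*(-1/1225) = 5401/3675 ≈ 1.4697)
O(H(-1, 0*1), -51) + x = -(-32)*(-1) + 5401/3675 = -8*4 + 5401/3675 = -32 + 5401/3675 = -112199/3675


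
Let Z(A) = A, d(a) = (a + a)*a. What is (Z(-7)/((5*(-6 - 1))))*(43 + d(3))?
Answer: 61/5 ≈ 12.200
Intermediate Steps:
d(a) = 2*a² (d(a) = (2*a)*a = 2*a²)
(Z(-7)/((5*(-6 - 1))))*(43 + d(3)) = (-7*1/(5*(-6 - 1)))*(43 + 2*3²) = (-7/(5*(-7)))*(43 + 2*9) = (-7/(-35))*(43 + 18) = -7*(-1/35)*61 = (⅕)*61 = 61/5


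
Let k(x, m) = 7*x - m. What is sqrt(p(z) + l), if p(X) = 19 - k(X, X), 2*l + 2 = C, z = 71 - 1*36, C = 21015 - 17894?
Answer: sqrt(5474)/2 ≈ 36.993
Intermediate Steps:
k(x, m) = -m + 7*x
C = 3121
z = 35 (z = 71 - 36 = 35)
l = 3119/2 (l = -1 + (1/2)*3121 = -1 + 3121/2 = 3119/2 ≈ 1559.5)
p(X) = 19 - 6*X (p(X) = 19 - (-X + 7*X) = 19 - 6*X)
sqrt(p(z) + l) = sqrt((19 - 6*35) + 3119/2) = sqrt((19 - 210) + 3119/2) = sqrt(-191 + 3119/2) = sqrt(2737/2) = sqrt(5474)/2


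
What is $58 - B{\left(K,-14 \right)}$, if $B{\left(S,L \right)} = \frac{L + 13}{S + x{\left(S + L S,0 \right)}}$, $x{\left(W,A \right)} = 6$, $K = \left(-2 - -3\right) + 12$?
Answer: $\frac{1103}{19} \approx 58.053$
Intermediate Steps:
$K = 13$ ($K = \left(-2 + 3\right) + 12 = 1 + 12 = 13$)
$B{\left(S,L \right)} = \frac{13 + L}{6 + S}$ ($B{\left(S,L \right)} = \frac{L + 13}{S + 6} = \frac{13 + L}{6 + S}$)
$58 - B{\left(K,-14 \right)} = 58 - \frac{13 - 14}{6 + 13} = 58 - \frac{1}{19} \left(-1\right) = 58 - - \frac{1}{19} = 58 + \frac{1}{19} = \frac{1103}{19}$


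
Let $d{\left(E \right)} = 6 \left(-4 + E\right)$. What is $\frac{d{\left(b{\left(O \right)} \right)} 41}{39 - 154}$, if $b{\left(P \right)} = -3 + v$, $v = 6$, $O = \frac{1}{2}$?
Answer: $\frac{246}{115} \approx 2.1391$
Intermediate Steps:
$O = \frac{1}{2} \approx 0.5$
$b{\left(P \right)} = 3$ ($b{\left(P \right)} = -3 + 6 = 3$)
$d{\left(E \right)} = -24 + 6 E$
$\frac{d{\left(b{\left(O \right)} \right)} 41}{39 - 154} = \frac{\left(-24 + 6 \cdot 3\right) 41}{39 - 154} = \frac{\left(-24 + 18\right) 41}{-115} = \left(-6\right) 41 \left(- \frac{1}{115}\right) = \left(-246\right) \left(- \frac{1}{115}\right) = \frac{246}{115}$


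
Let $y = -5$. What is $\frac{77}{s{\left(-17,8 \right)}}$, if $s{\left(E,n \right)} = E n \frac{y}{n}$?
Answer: $\frac{77}{85} \approx 0.90588$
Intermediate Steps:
$s{\left(E,n \right)} = - 5 E$ ($s{\left(E,n \right)} = E n \left(- \frac{5}{n}\right) = - 5 E$)
$\frac{77}{s{\left(-17,8 \right)}} = \frac{77}{\left(-5\right) \left(-17\right)} = \frac{77}{85}$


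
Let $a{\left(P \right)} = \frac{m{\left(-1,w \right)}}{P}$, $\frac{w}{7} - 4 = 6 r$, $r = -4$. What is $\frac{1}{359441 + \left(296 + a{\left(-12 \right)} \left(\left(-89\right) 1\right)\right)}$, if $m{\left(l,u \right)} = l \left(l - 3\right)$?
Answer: $\frac{3}{1079300} \approx 2.7796 \cdot 10^{-6}$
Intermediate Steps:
$w = -140$ ($w = 28 + 7 \cdot 6 \left(-4\right) = 28 + 7 \left(-24\right) = 28 - 168 = -140$)
$m{\left(l,u \right)} = l \left(-3 + l\right)$
$a{\left(P \right)} = \frac{4}{P}$ ($a{\left(P \right)} = \frac{\left(-1\right) \left(-3 - 1\right)}{P} = \frac{\left(-1\right) \left(-4\right)}{P} = \frac{4}{P}$)
$\frac{1}{359441 + \left(296 + a{\left(-12 \right)} \left(\left(-89\right) 1\right)\right)} = \frac{1}{359441 + \left(296 + \frac{4}{-12} \left(\left(-89\right) 1\right)\right)} = \frac{1}{359441 + \left(296 + 4 \left(- \frac{1}{12}\right) \left(-89\right)\right)} = \frac{1}{359441 + \left(296 - - \frac{89}{3}\right)} = \frac{1}{359441 + \left(296 + \frac{89}{3}\right)} = \frac{1}{359441 + \frac{977}{3}} = \frac{1}{\frac{1079300}{3}} = \frac{3}{1079300}$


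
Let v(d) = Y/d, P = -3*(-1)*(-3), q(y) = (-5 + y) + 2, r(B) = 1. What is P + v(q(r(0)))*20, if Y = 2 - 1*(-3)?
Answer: -59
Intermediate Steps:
q(y) = -3 + y
Y = 5 (Y = 2 + 3 = 5)
P = -9 (P = 3*(-3) = -9)
v(d) = 5/d
P + v(q(r(0)))*20 = -9 + (5/(-3 + 1))*20 = -9 + (5/(-2))*20 = -9 + (5*(-½))*20 = -9 - 5/2*20 = -9 - 50 = -59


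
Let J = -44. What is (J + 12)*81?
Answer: -2592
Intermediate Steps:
(J + 12)*81 = (-44 + 12)*81 = -32*81 = -2592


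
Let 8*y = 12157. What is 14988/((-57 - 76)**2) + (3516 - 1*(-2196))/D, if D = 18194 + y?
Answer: 186591708/164100853 ≈ 1.1371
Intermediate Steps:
y = 12157/8 (y = (1/8)*12157 = 12157/8 ≈ 1519.6)
D = 157709/8 (D = 18194 + 12157/8 = 157709/8 ≈ 19714.)
14988/((-57 - 76)**2) + (3516 - 1*(-2196))/D = 14988/((-57 - 76)**2) + (3516 - 1*(-2196))/(157709/8) = 14988/((-133)**2) + (3516 + 2196)*(8/157709) = 14988/17689 + 5712*(8/157709) = 14988*(1/17689) + 2688/9277 = 14988/17689 + 2688/9277 = 186591708/164100853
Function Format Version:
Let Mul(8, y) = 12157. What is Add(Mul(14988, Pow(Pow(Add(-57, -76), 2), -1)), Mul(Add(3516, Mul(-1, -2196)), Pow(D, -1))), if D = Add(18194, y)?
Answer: Rational(186591708, 164100853) ≈ 1.1371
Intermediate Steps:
y = Rational(12157, 8) (y = Mul(Rational(1, 8), 12157) = Rational(12157, 8) ≈ 1519.6)
D = Rational(157709, 8) (D = Add(18194, Rational(12157, 8)) = Rational(157709, 8) ≈ 19714.)
Add(Mul(14988, Pow(Pow(Add(-57, -76), 2), -1)), Mul(Add(3516, Mul(-1, -2196)), Pow(D, -1))) = Add(Mul(14988, Pow(Pow(Add(-57, -76), 2), -1)), Mul(Add(3516, Mul(-1, -2196)), Pow(Rational(157709, 8), -1))) = Add(Mul(14988, Pow(Pow(-133, 2), -1)), Mul(Add(3516, 2196), Rational(8, 157709))) = Add(Mul(14988, Pow(17689, -1)), Mul(5712, Rational(8, 157709))) = Add(Mul(14988, Rational(1, 17689)), Rational(2688, 9277)) = Add(Rational(14988, 17689), Rational(2688, 9277)) = Rational(186591708, 164100853)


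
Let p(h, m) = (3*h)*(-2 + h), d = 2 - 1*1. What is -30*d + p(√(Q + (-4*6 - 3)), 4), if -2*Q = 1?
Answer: -225/2 - 3*I*√110 ≈ -112.5 - 31.464*I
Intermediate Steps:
d = 1 (d = 2 - 1 = 1)
Q = -½ (Q = -½*1 = -½ ≈ -0.50000)
p(h, m) = 3*h*(-2 + h)
-30*d + p(√(Q + (-4*6 - 3)), 4) = -30*1 + 3*√(-½ + (-4*6 - 3))*(-2 + √(-½ + (-4*6 - 3))) = -30 + 3*√(-½ + (-24 - 3))*(-2 + √(-½ + (-24 - 3))) = -30 + 3*√(-½ - 27)*(-2 + √(-½ - 27)) = -30 + 3*√(-55/2)*(-2 + √(-55/2)) = -30 + 3*(I*√110/2)*(-2 + I*√110/2) = -30 + 3*I*√110*(-2 + I*√110/2)/2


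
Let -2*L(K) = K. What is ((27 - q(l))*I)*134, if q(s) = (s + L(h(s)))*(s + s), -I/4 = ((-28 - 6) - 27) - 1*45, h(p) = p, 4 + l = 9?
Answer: 113632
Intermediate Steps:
l = 5 (l = -4 + 9 = 5)
L(K) = -K/2
I = 424 (I = -4*(((-28 - 6) - 27) - 1*45) = -4*((-34 - 27) - 45) = -4*(-61 - 45) = -4*(-106) = 424)
q(s) = s² (q(s) = (s - s/2)*(s + s) = (s/2)*(2*s) = s²)
((27 - q(l))*I)*134 = ((27 - 1*5²)*424)*134 = ((27 - 1*25)*424)*134 = ((27 - 25)*424)*134 = (2*424)*134 = 848*134 = 113632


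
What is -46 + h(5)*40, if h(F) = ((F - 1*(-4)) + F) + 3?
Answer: 634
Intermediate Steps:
h(F) = 7 + 2*F (h(F) = ((F + 4) + F) + 3 = ((4 + F) + F) + 3 = (4 + 2*F) + 3 = 7 + 2*F)
-46 + h(5)*40 = -46 + (7 + 2*5)*40 = -46 + (7 + 10)*40 = -46 + 17*40 = -46 + 680 = 634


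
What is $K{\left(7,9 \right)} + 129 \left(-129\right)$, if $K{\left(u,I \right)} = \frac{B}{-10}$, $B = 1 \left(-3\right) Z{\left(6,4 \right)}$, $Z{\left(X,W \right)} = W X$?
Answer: $- \frac{83169}{5} \approx -16634.0$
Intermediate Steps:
$B = -72$ ($B = 1 \left(-3\right) 4 \cdot 6 = \left(-3\right) 24 = -72$)
$K{\left(u,I \right)} = \frac{36}{5}$ ($K{\left(u,I \right)} = - \frac{72}{-10} = \left(-72\right) \left(- \frac{1}{10}\right) = \frac{36}{5}$)
$K{\left(7,9 \right)} + 129 \left(-129\right) = \frac{36}{5} + 129 \left(-129\right) = \frac{36}{5} - 16641 = - \frac{83169}{5}$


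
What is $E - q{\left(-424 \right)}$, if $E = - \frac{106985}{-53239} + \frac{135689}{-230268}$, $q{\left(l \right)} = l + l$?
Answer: $\frac{10413245143405}{12259238052} \approx 849.42$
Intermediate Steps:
$q{\left(l \right)} = 2 l$
$E = \frac{17411275309}{12259238052}$ ($E = \left(-106985\right) \left(- \frac{1}{53239}\right) + 135689 \left(- \frac{1}{230268}\right) = \frac{106985}{53239} - \frac{135689}{230268} = \frac{17411275309}{12259238052} \approx 1.4203$)
$E - q{\left(-424 \right)} = \frac{17411275309}{12259238052} - 2 \left(-424\right) = \frac{17411275309}{12259238052} - -848 = \frac{17411275309}{12259238052} + 848 = \frac{10413245143405}{12259238052}$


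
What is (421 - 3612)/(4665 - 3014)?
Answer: -3191/1651 ≈ -1.9328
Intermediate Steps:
(421 - 3612)/(4665 - 3014) = -3191/1651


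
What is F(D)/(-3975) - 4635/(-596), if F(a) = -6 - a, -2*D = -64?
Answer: 18446773/2369100 ≈ 7.7864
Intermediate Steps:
D = 32 (D = -1/2*(-64) = 32)
F(D)/(-3975) - 4635/(-596) = (-6 - 1*32)/(-3975) - 4635/(-596) = (-6 - 32)*(-1/3975) - 4635*(-1/596) = -38*(-1/3975) + 4635/596 = 38/3975 + 4635/596 = 18446773/2369100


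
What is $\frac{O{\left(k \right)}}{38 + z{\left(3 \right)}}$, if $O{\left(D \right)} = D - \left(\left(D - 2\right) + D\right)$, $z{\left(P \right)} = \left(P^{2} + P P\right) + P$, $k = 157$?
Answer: $- \frac{155}{59} \approx -2.6271$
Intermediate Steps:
$z{\left(P \right)} = P + 2 P^{2}$ ($z{\left(P \right)} = \left(P^{2} + P^{2}\right) + P = 2 P^{2} + P = P + 2 P^{2}$)
$O{\left(D \right)} = 2 - D$ ($O{\left(D \right)} = D - \left(\left(-2 + D\right) + D\right) = D - \left(-2 + 2 D\right) = 2 - D$)
$\frac{O{\left(k \right)}}{38 + z{\left(3 \right)}} = \frac{2 - 157}{38 + 3 \left(1 + 2 \cdot 3\right)} = \frac{2 - 157}{38 + 3 \left(1 + 6\right)} = - \frac{155}{38 + 3 \cdot 7} = - \frac{155}{38 + 21} = - \frac{155}{59}$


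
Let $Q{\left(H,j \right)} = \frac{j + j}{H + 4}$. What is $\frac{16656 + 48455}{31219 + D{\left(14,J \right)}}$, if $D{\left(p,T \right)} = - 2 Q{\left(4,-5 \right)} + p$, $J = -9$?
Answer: $\frac{130222}{62471} \approx 2.0845$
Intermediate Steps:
$Q{\left(H,j \right)} = \frac{2 j}{4 + H}$
$D{\left(p,T \right)} = \frac{5}{2} + p$ ($D{\left(p,T \right)} = - 2 \cdot 2 \left(-5\right) \frac{1}{4 + 4} + p = - 2 \cdot 2 \left(-5\right) \frac{1}{8} + p = \left(-2\right) \left(- \frac{5}{4}\right) + p = \frac{5}{2} + p$)
$\frac{16656 + 48455}{31219 + D{\left(14,J \right)}} = \frac{16656 + 48455}{31219 + \left(\frac{5}{2} + 14\right)} = \frac{65111}{31219 + \frac{33}{2}} = \frac{65111}{\frac{62471}{2}} = 65111 \cdot \frac{2}{62471} = \frac{130222}{62471}$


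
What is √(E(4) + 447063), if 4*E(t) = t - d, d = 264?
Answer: √446998 ≈ 668.58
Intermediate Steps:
E(t) = -66 + t/4 (E(t) = (t - 1*264)/4 = (t - 264)/4 = (-264 + t)/4 = -66 + t/4)
√(E(4) + 447063) = √((-66 + (¼)*4) + 447063) = √((-66 + 1) + 447063) = √(-65 + 447063) = √446998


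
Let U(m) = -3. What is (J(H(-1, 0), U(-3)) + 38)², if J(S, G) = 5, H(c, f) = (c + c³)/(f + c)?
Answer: 1849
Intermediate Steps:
H(c, f) = (c + c³)/(c + f)
(J(H(-1, 0), U(-3)) + 38)² = (5 + 38)² = 43² = 1849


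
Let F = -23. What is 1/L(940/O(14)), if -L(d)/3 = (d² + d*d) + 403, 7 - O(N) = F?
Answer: -3/21299 ≈ -0.00014085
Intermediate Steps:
O(N) = 30 (O(N) = 7 - 1*(-23) = 7 + 23 = 30)
L(d) = -1209 - 6*d² (L(d) = -3*((d² + d*d) + 403) = -3*((d² + d²) + 403) = -3*(2*d² + 403) = -3*(403 + 2*d²) = -1209 - 6*d²)
1/L(940/O(14)) = 1/(-1209 - 6*(940/30)²) = 1/(-1209 - 6*(940*(1/30))²) = 1/(-1209 - 6*(94/3)²) = 1/(-1209 - 6*8836/9) = 1/(-1209 - 17672/3) = 1/(-21299/3) = -3/21299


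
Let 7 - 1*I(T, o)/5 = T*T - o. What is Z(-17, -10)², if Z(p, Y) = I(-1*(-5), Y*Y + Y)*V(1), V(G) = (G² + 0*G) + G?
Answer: 518400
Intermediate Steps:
V(G) = G + G² (V(G) = (G² + 0) + G = G² + G = G + G²)
I(T, o) = 35 - 5*T² + 5*o (I(T, o) = 35 - 5*(T*T - o) = 35 - 5*(T² - o) = 35 + (-5*T² + 5*o) = 35 - 5*T² + 5*o)
Z(p, Y) = -180 + 10*Y + 10*Y² (Z(p, Y) = (35 - 5*(-1*(-5))² + 5*(Y*Y + Y))*(1*(1 + 1)) = (35 - 5*5² + 5*(Y² + Y))*(1*2) = (35 - 5*25 + 5*(Y + Y²))*2 = (35 - 125 + (5*Y + 5*Y²))*2 = (-90 + 5*Y + 5*Y²)*2 = -180 + 10*Y + 10*Y²)
Z(-17, -10)² = (-180 + 10*(-10)*(1 - 10))² = (-180 + 10*(-10)*(-9))² = (-180 + 900)² = 720² = 518400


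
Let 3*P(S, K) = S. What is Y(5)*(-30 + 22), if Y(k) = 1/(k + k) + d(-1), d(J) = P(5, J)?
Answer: -212/15 ≈ -14.133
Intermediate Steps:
P(S, K) = S/3
d(J) = 5/3 (d(J) = (⅓)*5 = 5/3)
Y(k) = 5/3 + 1/(2*k) (Y(k) = 1/(k + k) + 5/3 = 1/(2*k) + 5/3 = 5/3 + 1/(2*k))
Y(5)*(-30 + 22) = ((⅙)*(3 + 10*5)/5)*(-30 + 22) = ((⅙)*(⅕)*(3 + 50))*(-8) = ((⅙)*(⅕)*53)*(-8) = (53/30)*(-8) = -212/15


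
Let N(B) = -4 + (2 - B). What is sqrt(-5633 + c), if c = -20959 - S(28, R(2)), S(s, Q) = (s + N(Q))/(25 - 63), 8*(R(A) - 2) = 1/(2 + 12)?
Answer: I*sqrt(30103982090)/1064 ≈ 163.07*I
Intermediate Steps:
N(B) = -2 - B
R(A) = 225/112 (R(A) = 2 + 1/(8*(2 + 12)) = 2 + (1/8)/14 = 2 + (1/8)*(1/14) = 2 + 1/112 = 225/112)
S(s, Q) = 1/19 - s/38 + Q/38 (S(s, Q) = (s + (-2 - Q))/(25 - 63) = (-2 + s - Q)/(-38) = (-2 + s - Q)*(-1/38) = 1/19 - s/38 + Q/38)
c = -89198817/4256 (c = -20959 - (1/19 - 1/38*28 + (1/38)*(225/112)) = -20959 - (1/19 - 14/19 + 225/4256) = -20959 - 1*(-2687/4256) = -20959 + 2687/4256 = -89198817/4256 ≈ -20958.)
sqrt(-5633 + c) = sqrt(-5633 - 89198817/4256) = sqrt(-113172865/4256) = I*sqrt(30103982090)/1064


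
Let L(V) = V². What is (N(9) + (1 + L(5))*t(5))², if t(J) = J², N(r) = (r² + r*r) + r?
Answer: 674041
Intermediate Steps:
N(r) = r + 2*r² (N(r) = (r² + r²) + r = 2*r² + r = r + 2*r²)
(N(9) + (1 + L(5))*t(5))² = (9*(1 + 2*9) + (1 + 5²)*5²)² = (9*(1 + 18) + (1 + 25)*25)² = (9*19 + 26*25)² = (171 + 650)² = 821² = 674041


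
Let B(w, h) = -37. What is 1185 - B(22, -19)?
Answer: 1222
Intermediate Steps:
1185 - B(22, -19) = 1185 - 1*(-37) = 1185 + 37 = 1222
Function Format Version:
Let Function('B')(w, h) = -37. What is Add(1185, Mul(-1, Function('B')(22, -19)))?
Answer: 1222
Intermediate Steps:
Add(1185, Mul(-1, Function('B')(22, -19))) = Add(1185, Mul(-1, -37)) = Add(1185, 37) = 1222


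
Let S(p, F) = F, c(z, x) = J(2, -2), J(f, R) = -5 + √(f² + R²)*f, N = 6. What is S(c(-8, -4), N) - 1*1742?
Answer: -1736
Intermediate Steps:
J(f, R) = -5 + f*√(R² + f²) (J(f, R) = -5 + √(R² + f²)*f = -5 + f*√(R² + f²))
c(z, x) = -5 + 4*√2 (c(z, x) = -5 + 2*√((-2)² + 2²) = -5 + 2*√(4 + 4) = -5 + 2*√8 = -5 + 2*(2*√2) = -5 + 4*√2)
S(c(-8, -4), N) - 1*1742 = 6 - 1*1742 = 6 - 1742 = -1736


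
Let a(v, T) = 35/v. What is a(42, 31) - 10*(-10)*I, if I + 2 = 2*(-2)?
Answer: -3595/6 ≈ -599.17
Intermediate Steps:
I = -6 (I = -2 + 2*(-2) = -2 - 4 = -6)
a(42, 31) - 10*(-10)*I = 35/42 - 10*(-10)*(-6) = 35*(1/42) - (-100)*(-6) = ⅚ - 1*600 = ⅚ - 600 = -3595/6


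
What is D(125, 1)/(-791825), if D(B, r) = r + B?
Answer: -126/791825 ≈ -0.00015913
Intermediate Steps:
D(B, r) = B + r
D(125, 1)/(-791825) = (125 + 1)/(-791825) = 126*(-1/791825) = -126/791825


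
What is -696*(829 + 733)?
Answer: -1087152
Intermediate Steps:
-696*(829 + 733) = -696*1562 = -1087152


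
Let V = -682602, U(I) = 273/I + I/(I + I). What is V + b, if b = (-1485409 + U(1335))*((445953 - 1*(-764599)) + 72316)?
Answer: -847984636069112/445 ≈ -1.9056e+12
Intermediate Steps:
U(I) = ½ + 273/I (U(I) = 273/I + I/((2*I)) = 273/I + I*(1/(2*I)) = 273/I + ½ = ½ + 273/I)
b = -847984332311222/445 (b = (-1485409 + (½)*(546 + 1335)/1335)*((445953 - 1*(-764599)) + 72316) = (-1485409 + (½)*(1/1335)*1881)*((445953 + 764599) + 72316) = (-1485409 + 627/890)*(1210552 + 72316) = -1322013383/890*1282868 = -847984332311222/445 ≈ -1.9056e+12)
V + b = -682602 - 847984332311222/445 = -847984636069112/445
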